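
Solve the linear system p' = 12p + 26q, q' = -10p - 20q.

p(t) = 3K_1e^(-4t)sin(2t) + 2K_1e^(-4t)cos(2t) + 2K_2e^(-4t)sin(2t) - 3K_2e^(-4t)cos(2t), q(t) = -2K_1e^(-4t)sin(2t) - K_1e^(-4t)cos(2t) - K_2e^(-4t)sin(2t) + 2K_2e^(-4t)cos(2t)

Coefficient matrix A = [[12, 26], [-10, -20]].
Characteristic polynomial det(A - λI) = λ^2 + 8λ + 20 = 0.
Eigenvalues λ = -4 ± 2i (complex conjugate pair).
For λ=-4+2i: an eigenvector is (2,-1) - i(3,-2) = (2 - 3i, -1 + 2i).
A real fundamental pair from Re and Im of e^((-4+2i)t)v: X_1 = e^(-4t)(cos(2t)·(2,-1) + sin(2t)·(3,-2)), X_2 = e^(-4t)(sin(2t)·(2,-1) - cos(2t)·(3,-2)).
General solution: K_1X_1 + K_2X_2.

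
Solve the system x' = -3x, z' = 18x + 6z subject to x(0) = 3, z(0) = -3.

x(t) = 3e^(-3t), z(t) = 3e^(6t) - 6e^(-3t)

Coefficient matrix A = [[-3, 0], [18, 6]].
Characteristic polynomial det(A - λI) = λ^2 - 3λ - 18 = 0.
Eigenvalues λ = -3, 6.
For λ=-3: (A-λI) row 2 is [18, 9], so an eigenvector is (-1, 2).
For λ=6: (A-λI) row 1 is [-9, 0], so an eigenvector is (0, 1).
General solution: C_1e^(-3t)(-1,2) + C_2e^(6t)(0,1).
Applying x(0)=3, z(0)=-3 gives C_1=-3, C_2=3.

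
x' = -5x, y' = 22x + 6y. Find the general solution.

x(t) = C_1e^(-5t), y(t) = -2C_1e^(-5t) + C_2e^(6t)

Coefficient matrix A = [[-5, 0], [22, 6]].
Characteristic polynomial det(A - λI) = λ^2 - λ - 30 = 0.
Eigenvalues λ = -5, 6.
For λ=-5: (A-λI) row 2 is [22, 11], so an eigenvector is (1, -2).
For λ=6: (A-λI) row 1 is [-11, 0], so an eigenvector is (0, 1).
General solution: C_1e^(-5t)(1,-2) + C_2e^(6t)(0,1).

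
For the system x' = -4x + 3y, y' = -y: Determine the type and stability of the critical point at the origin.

A = [[-4,3],[0,-1]]; det(A-λI) = λ^2 + 5λ + 4.
λ = -4, -1: both negative.

stable node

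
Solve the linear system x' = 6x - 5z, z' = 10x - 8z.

x(t) = -K_1e^(-t)sin(t) + 2K_1e^(-t)cos(t) + 2K_2e^(-t)sin(t) + K_2e^(-t)cos(t), z(t) = -K_1e^(-t)sin(t) + 3K_1e^(-t)cos(t) + 3K_2e^(-t)sin(t) + K_2e^(-t)cos(t)

Coefficient matrix A = [[6, -5], [10, -8]].
Characteristic polynomial det(A - λI) = λ^2 + 2λ + 2 = 0.
Eigenvalues λ = -1 ± i (complex conjugate pair).
For λ=-1+i: an eigenvector is (2,3) - i(-1,-1) = (2 + i, 3 + i).
A real fundamental pair from Re and Im of e^((-1+i)t)v: X_1 = e^(-t)(cos(t)·(2,3) + sin(t)·(-1,-1)), X_2 = e^(-t)(sin(t)·(2,3) - cos(t)·(-1,-1)).
General solution: K_1X_1 + K_2X_2.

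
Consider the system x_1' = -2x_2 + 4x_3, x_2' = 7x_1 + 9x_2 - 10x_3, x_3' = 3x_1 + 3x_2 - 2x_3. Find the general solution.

Coefficient matrix A = [[0, -2, 4], [7, 9, -10], [3, 3, -2]].
det(A - λI) = 0 gives eigenvalues λ = 4, 2, 1.
For λ=4: eigenvector (0,2,1).
For λ=2: eigenvector (1,-1,0).
For λ=1: eigenvector (-2,3,1).
General solution: c_1e^(4t)(0,2,1) + c_2e^(2t)(1,-1,0) + c_3e^(t)(-2,3,1).

x_1(t) = c_2e^(2t) - 2c_3e^(t), x_2(t) = 2c_1e^(4t) - c_2e^(2t) + 3c_3e^(t), x_3(t) = c_1e^(4t) + c_3e^(t)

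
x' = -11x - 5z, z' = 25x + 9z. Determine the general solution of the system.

x(t) = C_1e^(-t)sin(5t) - C_2e^(-t)cos(5t), z(t) = -2C_1e^(-t)sin(5t) - C_1e^(-t)cos(5t) - C_2e^(-t)sin(5t) + 2C_2e^(-t)cos(5t)

Coefficient matrix A = [[-11, -5], [25, 9]].
Characteristic polynomial det(A - λI) = λ^2 + 2λ + 26 = 0.
Eigenvalues λ = -1 ± 5i (complex conjugate pair).
For λ=-1+5i: an eigenvector is (0,-1) - i(1,-2) = (0 - i, -1 + 2i).
A real fundamental pair from Re and Im of e^((-1+5i)t)v: X_1 = e^(-t)(cos(5t)·(0,-1) + sin(5t)·(1,-2)), X_2 = e^(-t)(sin(5t)·(0,-1) - cos(5t)·(1,-2)).
General solution: C_1X_1 + C_2X_2.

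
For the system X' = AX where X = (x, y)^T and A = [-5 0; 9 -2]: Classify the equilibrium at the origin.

stable node

A = [[-5,0],[9,-2]]; det(A-λI) = λ^2 + 7λ + 10.
λ = -5, -2: both negative.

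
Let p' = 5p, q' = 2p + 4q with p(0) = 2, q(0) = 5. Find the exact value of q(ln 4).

4352

A = [[5,0],[2,4]]; eigenvalues λ = 4, 5.
Eigenvectors: (0,1) for λ=4, (-1,-2) for λ=5.
From the initial condition, c_1 = 1, c_2 = -2.
q(ln 4) = (1)(4^4)(1) + (-2)(4^5)(-2) = 4352.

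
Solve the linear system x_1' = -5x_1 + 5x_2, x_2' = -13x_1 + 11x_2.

Coefficient matrix A = [[-5, 5], [-13, 11]].
Characteristic polynomial det(A - λI) = λ^2 - 6λ + 10 = 0.
Eigenvalues λ = 3 ± i (complex conjugate pair).
For λ=3+i: an eigenvector is (-1,-2) - i(-2,-3) = (-1 + 2i, -2 + 3i).
A real fundamental pair from Re and Im of e^((3+i)t)v: X_1 = e^(3t)(cos(t)·(-1,-2) + sin(t)·(-2,-3)), X_2 = e^(3t)(sin(t)·(-1,-2) - cos(t)·(-2,-3)).
General solution: C_1X_1 + C_2X_2.

x_1(t) = -2C_1e^(3t)sin(t) - C_1e^(3t)cos(t) - C_2e^(3t)sin(t) + 2C_2e^(3t)cos(t), x_2(t) = -3C_1e^(3t)sin(t) - 2C_1e^(3t)cos(t) - 2C_2e^(3t)sin(t) + 3C_2e^(3t)cos(t)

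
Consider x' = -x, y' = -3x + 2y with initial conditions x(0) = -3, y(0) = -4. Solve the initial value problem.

Coefficient matrix A = [[-1, 0], [-3, 2]].
Characteristic polynomial det(A - λI) = λ^2 - λ - 2 = 0.
Eigenvalues λ = -1, 2.
For λ=-1: (A-λI) row 2 is [-3, 3], so an eigenvector is (-1, -1).
For λ=2: (A-λI) row 1 is [-3, 0], so an eigenvector is (0, 1).
General solution: C_1e^(-t)(-1,-1) + C_2e^(2t)(0,1).
Applying x(0)=-3, y(0)=-4 gives C_1=3, C_2=-1.

x(t) = -3e^(-t), y(t) = -e^(2t) - 3e^(-t)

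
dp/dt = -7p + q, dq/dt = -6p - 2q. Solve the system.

p(t) = -K_1e^(-5t) + K_2e^(-4t), q(t) = -2K_1e^(-5t) + 3K_2e^(-4t)

Coefficient matrix A = [[-7, 1], [-6, -2]].
Characteristic polynomial det(A - λI) = λ^2 + 9λ + 20 = 0.
Eigenvalues λ = -5, -4.
For λ=-5: (A-λI) row 1 is [-2, 1], so an eigenvector is (-1, -2).
For λ=-4: (A-λI) row 1 is [-3, 1], so an eigenvector is (1, 3).
General solution: K_1e^(-5t)(-1,-2) + K_2e^(-4t)(1,3).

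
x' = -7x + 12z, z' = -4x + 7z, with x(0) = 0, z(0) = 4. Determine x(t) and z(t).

x(t) = 24e^(t) - 24e^(-t), z(t) = 16e^(t) - 12e^(-t)

Coefficient matrix A = [[-7, 12], [-4, 7]].
Characteristic polynomial det(A - λI) = λ^2 - 1 = 0.
Eigenvalues λ = -1, 1.
For λ=-1: (A-λI) row 1 is [-6, 12], so an eigenvector is (-2, -1).
For λ=1: (A-λI) row 1 is [-8, 12], so an eigenvector is (-3, -2).
General solution: C_1e^(-t)(-2,-1) + C_2e^(t)(-3,-2).
Applying x(0)=0, z(0)=4 gives C_1=12, C_2=-8.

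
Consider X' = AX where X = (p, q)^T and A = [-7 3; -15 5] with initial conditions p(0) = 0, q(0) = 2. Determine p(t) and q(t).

Coefficient matrix A = [[-7, 3], [-15, 5]].
Characteristic polynomial det(A - λI) = λ^2 + 2λ + 10 = 0.
Eigenvalues λ = -1 ± 3i (complex conjugate pair).
For λ=-1+3i: an eigenvector is (-1,-2) - i(0,1) = (-1, -2 - i).
A real fundamental pair from Re and Im of e^((-1+3i)t)v: X_1 = e^(-t)(cos(3t)·(-1,-2) + sin(3t)·(0,1)), X_2 = e^(-t)(sin(3t)·(-1,-2) - cos(3t)·(0,1)).
General solution: c_1X_1 + c_2X_2.
Applying p(0)=0, q(0)=2 gives c_1=0, c_2=-2.

p(t) = 2e^(-t)sin(3t), q(t) = 4e^(-t)sin(3t) + 2e^(-t)cos(3t)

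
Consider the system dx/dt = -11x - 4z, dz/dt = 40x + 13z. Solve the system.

Coefficient matrix A = [[-11, -4], [40, 13]].
Characteristic polynomial det(A - λI) = λ^2 - 2λ + 17 = 0.
Eigenvalues λ = 1 ± 4i (complex conjugate pair).
For λ=1+4i: an eigenvector is (-1,3) - i(0,-1) = (-1, 3 + i).
A real fundamental pair from Re and Im of e^((1+4i)t)v: X_1 = e^(t)(cos(4t)·(-1,3) + sin(4t)·(0,-1)), X_2 = e^(t)(sin(4t)·(-1,3) - cos(4t)·(0,-1)).
General solution: K_1X_1 + K_2X_2.

x(t) = -K_1e^(t)cos(4t) - K_2e^(t)sin(4t), z(t) = -K_1e^(t)sin(4t) + 3K_1e^(t)cos(4t) + 3K_2e^(t)sin(4t) + K_2e^(t)cos(4t)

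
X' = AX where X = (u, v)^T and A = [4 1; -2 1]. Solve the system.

Coefficient matrix A = [[4, 1], [-2, 1]].
Characteristic polynomial det(A - λI) = λ^2 - 5λ + 6 = 0.
Eigenvalues λ = 3, 2.
For λ=3: (A-λI) row 1 is [1, 1], so an eigenvector is (-1, 1).
For λ=2: (A-λI) row 1 is [2, 1], so an eigenvector is (1, -2).
General solution: c_1e^(3t)(-1,1) + c_2e^(2t)(1,-2).

u(t) = -c_1e^(3t) + c_2e^(2t), v(t) = c_1e^(3t) - 2c_2e^(2t)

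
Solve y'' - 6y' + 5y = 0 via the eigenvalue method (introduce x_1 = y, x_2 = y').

Let x_1 = y, x_2 = y'. Then x_1' = x_2 and x_2' = -5x_1 + 6x_2.
A = [[0,1],[-5,6]]; det(A-λI) = λ^2 - 6λ + 5.
Eigenvalues λ = 5, 1 with eigenvectors (1,5), (1,1).

y(t) = K_1e^(5t) + K_2e^(t)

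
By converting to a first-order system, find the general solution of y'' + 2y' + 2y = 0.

Let x_1 = y, x_2 = y'. Then x_1' = x_2 and x_2' = -2x_1 - 2x_2.
A = [[0,1],[-2,-2]]; det(A-λI) = λ^2 + 2λ + 2.
Eigenvalues λ = -1 ± i.

y(t) = K_1e^(-t)cos(t) + K_2e^(-t)sin(t)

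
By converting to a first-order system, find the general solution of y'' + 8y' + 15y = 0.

y(t) = C_1e^(-3t) + C_2e^(-5t)

Let x_1 = y, x_2 = y'. Then x_1' = x_2 and x_2' = -15x_1 - 8x_2.
A = [[0,1],[-15,-8]]; det(A-λI) = λ^2 + 8λ + 15.
Eigenvalues λ = -3, -5 with eigenvectors (1,-3), (1,-5).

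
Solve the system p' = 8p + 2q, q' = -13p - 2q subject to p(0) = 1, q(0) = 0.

p(t) = 5e^(3t)sin(t) + e^(3t)cos(t), q(t) = -13e^(3t)sin(t)

Coefficient matrix A = [[8, 2], [-13, -2]].
Characteristic polynomial det(A - λI) = λ^2 - 6λ + 10 = 0.
Eigenvalues λ = 3 ± i (complex conjugate pair).
For λ=3+i: an eigenvector is (-1,2) - i(-1,3) = (-1 + i, 2 - 3i).
A real fundamental pair from Re and Im of e^((3+i)t)v: X_1 = e^(3t)(cos(t)·(-1,2) + sin(t)·(-1,3)), X_2 = e^(3t)(sin(t)·(-1,2) - cos(t)·(-1,3)).
General solution: c_1X_1 + c_2X_2.
Applying p(0)=1, q(0)=0 gives c_1=-3, c_2=-2.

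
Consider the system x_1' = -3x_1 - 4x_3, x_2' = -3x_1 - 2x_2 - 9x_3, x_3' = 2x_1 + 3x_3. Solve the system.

Coefficient matrix A = [[-3, 0, -4], [-3, -2, -9], [2, 0, 3]].
det(A - λI) = 0 gives eigenvalues λ = -1, -2, 1.
For λ=-1: eigenvector (2,3,-1).
For λ=-2: eigenvector (0,1,0).
For λ=1: eigenvector (-1,-2,1).
General solution: c_1e^(-t)(2,3,-1) + c_2e^(-2t)(0,1,0) + c_3e^(t)(-1,-2,1).

x_1(t) = 2c_1e^(-t) - c_3e^(t), x_2(t) = 3c_1e^(-t) + c_2e^(-2t) - 2c_3e^(t), x_3(t) = -c_1e^(-t) + c_3e^(t)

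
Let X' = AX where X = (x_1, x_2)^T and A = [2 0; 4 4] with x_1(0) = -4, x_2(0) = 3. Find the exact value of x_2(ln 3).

-333

A = [[2,0],[4,4]]; eigenvalues λ = 4, 2.
Eigenvectors: (0,-1) for λ=4, (-1,2) for λ=2.
From the initial condition, c_1 = 5, c_2 = 4.
x_2(ln 3) = (5)(3^4)(-1) + (4)(3^2)(2) = -333.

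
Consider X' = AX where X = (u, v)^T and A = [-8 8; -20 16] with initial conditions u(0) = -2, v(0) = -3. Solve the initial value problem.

Coefficient matrix A = [[-8, 8], [-20, 16]].
Characteristic polynomial det(A - λI) = λ^2 - 8λ + 32 = 0.
Eigenvalues λ = 4 ± 4i (complex conjugate pair).
For λ=4+4i: an eigenvector is (-1,-1) - i(1,2) = (-1 - i, -1 - 2i).
A real fundamental pair from Re and Im of e^((4+4i)t)v: X_1 = e^(4t)(cos(4t)·(-1,-1) + sin(4t)·(1,2)), X_2 = e^(4t)(sin(4t)·(-1,-1) - cos(4t)·(1,2)).
General solution: c_1X_1 + c_2X_2.
Applying u(0)=-2, v(0)=-3 gives c_1=1, c_2=1.

u(t) = -2e^(4t)cos(4t), v(t) = e^(4t)sin(4t) - 3e^(4t)cos(4t)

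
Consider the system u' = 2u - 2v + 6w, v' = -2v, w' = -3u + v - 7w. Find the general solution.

Coefficient matrix A = [[2, -2, 6], [0, -2, 0], [-3, 1, -7]].
det(A - λI) = 0 gives eigenvalues λ = -4, -2, -1.
For λ=-4: eigenvector (-1,0,1).
For λ=-2: eigenvector (2,1,-1).
For λ=-1: eigenvector (2,0,-1).
General solution: C_1e^(-4t)(-1,0,1) + C_2e^(-2t)(2,1,-1) + C_3e^(-t)(2,0,-1).

u(t) = -C_1e^(-4t) + 2C_2e^(-2t) + 2C_3e^(-t), v(t) = C_2e^(-2t), w(t) = C_1e^(-4t) - C_2e^(-2t) - C_3e^(-t)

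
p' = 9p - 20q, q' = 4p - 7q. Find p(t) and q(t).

Coefficient matrix A = [[9, -20], [4, -7]].
Characteristic polynomial det(A - λI) = λ^2 - 2λ + 17 = 0.
Eigenvalues λ = 1 ± 4i (complex conjugate pair).
For λ=1+4i: an eigenvector is (2,1) - i(-1,0) = (2 + i, 1).
A real fundamental pair from Re and Im of e^((1+4i)t)v: X_1 = e^(t)(cos(4t)·(2,1) + sin(4t)·(-1,0)), X_2 = e^(t)(sin(4t)·(2,1) - cos(4t)·(-1,0)).
General solution: c_1X_1 + c_2X_2.

p(t) = -c_1e^(t)sin(4t) + 2c_1e^(t)cos(4t) + 2c_2e^(t)sin(4t) + c_2e^(t)cos(4t), q(t) = c_1e^(t)cos(4t) + c_2e^(t)sin(4t)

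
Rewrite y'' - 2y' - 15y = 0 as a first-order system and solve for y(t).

Let x_1 = y, x_2 = y'. Then x_1' = x_2 and x_2' = 15x_1 + 2x_2.
A = [[0,1],[15,2]]; det(A-λI) = λ^2 - 2λ - 15.
Eigenvalues λ = -3, 5 with eigenvectors (1,-3), (1,5).

y(t) = K_1e^(-3t) + K_2e^(5t)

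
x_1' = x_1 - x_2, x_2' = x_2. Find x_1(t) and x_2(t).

Coefficient matrix A = [[1, -1], [0, 1]].
Characteristic polynomial det(A - λI) = λ^2 - 2λ + 1 = 0.
Single eigenvalue λ = 1 with algebraic multiplicity 2.
Eigenvector v = (1,0); generalized eigenvector w with (A-λI)w=v is (-3,-1).
General solution: e^(t)[K_1·v + K_2·(t·v + w)].

x_1(t) = K_1e^(t) + K_2te^(t) - 3K_2e^(t), x_2(t) = -K_2e^(t)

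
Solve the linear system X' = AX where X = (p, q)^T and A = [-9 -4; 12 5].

Coefficient matrix A = [[-9, -4], [12, 5]].
Characteristic polynomial det(A - λI) = λ^2 + 4λ + 3 = 0.
Eigenvalues λ = -3, -1.
For λ=-3: (A-λI) row 1 is [-6, -4], so an eigenvector is (-2, 3).
For λ=-1: (A-λI) row 1 is [-8, -4], so an eigenvector is (-1, 2).
General solution: c_1e^(-3t)(-2,3) + c_2e^(-t)(-1,2).

p(t) = -2c_1e^(-3t) - c_2e^(-t), q(t) = 3c_1e^(-3t) + 2c_2e^(-t)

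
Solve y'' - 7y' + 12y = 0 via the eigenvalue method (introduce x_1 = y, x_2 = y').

y(t) = C_1e^(3t) + C_2e^(4t)

Let x_1 = y, x_2 = y'. Then x_1' = x_2 and x_2' = -12x_1 + 7x_2.
A = [[0,1],[-12,7]]; det(A-λI) = λ^2 - 7λ + 12.
Eigenvalues λ = 3, 4 with eigenvectors (1,3), (1,4).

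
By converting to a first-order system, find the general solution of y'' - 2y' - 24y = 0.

Let x_1 = y, x_2 = y'. Then x_1' = x_2 and x_2' = 24x_1 + 2x_2.
A = [[0,1],[24,2]]; det(A-λI) = λ^2 - 2λ - 24.
Eigenvalues λ = 6, -4 with eigenvectors (1,6), (1,-4).

y(t) = K_1e^(6t) + K_2e^(-4t)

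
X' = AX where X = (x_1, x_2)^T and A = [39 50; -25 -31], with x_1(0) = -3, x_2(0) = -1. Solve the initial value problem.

Coefficient matrix A = [[39, 50], [-25, -31]].
Characteristic polynomial det(A - λI) = λ^2 - 8λ + 41 = 0.
Eigenvalues λ = 4 ± 5i (complex conjugate pair).
For λ=4+5i: an eigenvector is (-3,2) - i(-1,1) = (-3 + i, 2 - i).
A real fundamental pair from Re and Im of e^((4+5i)t)v: X_1 = e^(4t)(cos(5t)·(-3,2) + sin(5t)·(-1,1)), X_2 = e^(4t)(sin(5t)·(-3,2) - cos(5t)·(-1,1)).
General solution: c_1X_1 + c_2X_2.
Applying x_1(0)=-3, x_2(0)=-1 gives c_1=4, c_2=9.

x_1(t) = -31e^(4t)sin(5t) - 3e^(4t)cos(5t), x_2(t) = 22e^(4t)sin(5t) - e^(4t)cos(5t)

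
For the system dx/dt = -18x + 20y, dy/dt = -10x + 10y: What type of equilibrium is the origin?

stable spiral

A = [[-18,20],[-10,10]]; det(A-λI) = λ^2 + 8λ + 20.
λ = -4 ± 2i: negative real part.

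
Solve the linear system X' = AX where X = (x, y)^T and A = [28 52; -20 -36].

Coefficient matrix A = [[28, 52], [-20, -36]].
Characteristic polynomial det(A - λI) = λ^2 + 8λ + 32 = 0.
Eigenvalues λ = -4 ± 4i (complex conjugate pair).
For λ=-4+4i: an eigenvector is (-2,1) - i(-3,2) = (-2 + 3i, 1 - 2i).
A real fundamental pair from Re and Im of e^((-4+4i)t)v: X_1 = e^(-4t)(cos(4t)·(-2,1) + sin(4t)·(-3,2)), X_2 = e^(-4t)(sin(4t)·(-2,1) - cos(4t)·(-3,2)).
General solution: K_1X_1 + K_2X_2.

x(t) = -3K_1e^(-4t)sin(4t) - 2K_1e^(-4t)cos(4t) - 2K_2e^(-4t)sin(4t) + 3K_2e^(-4t)cos(4t), y(t) = 2K_1e^(-4t)sin(4t) + K_1e^(-4t)cos(4t) + K_2e^(-4t)sin(4t) - 2K_2e^(-4t)cos(4t)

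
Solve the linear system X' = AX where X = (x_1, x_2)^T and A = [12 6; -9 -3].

x_1(t) = -2K_1e^(3t) - K_2e^(6t), x_2(t) = 3K_1e^(3t) + K_2e^(6t)

Coefficient matrix A = [[12, 6], [-9, -3]].
Characteristic polynomial det(A - λI) = λ^2 - 9λ + 18 = 0.
Eigenvalues λ = 3, 6.
For λ=3: (A-λI) row 1 is [9, 6], so an eigenvector is (-2, 3).
For λ=6: (A-λI) row 1 is [6, 6], so an eigenvector is (-1, 1).
General solution: K_1e^(3t)(-2,3) + K_2e^(6t)(-1,1).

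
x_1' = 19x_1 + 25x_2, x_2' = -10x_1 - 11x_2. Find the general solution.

Coefficient matrix A = [[19, 25], [-10, -11]].
Characteristic polynomial det(A - λI) = λ^2 - 8λ + 41 = 0.
Eigenvalues λ = 4 ± 5i (complex conjugate pair).
For λ=4+5i: an eigenvector is (-2,1) - i(-1,1) = (-2 + i, 1 - i).
A real fundamental pair from Re and Im of e^((4+5i)t)v: X_1 = e^(4t)(cos(5t)·(-2,1) + sin(5t)·(-1,1)), X_2 = e^(4t)(sin(5t)·(-2,1) - cos(5t)·(-1,1)).
General solution: c_1X_1 + c_2X_2.

x_1(t) = -c_1e^(4t)sin(5t) - 2c_1e^(4t)cos(5t) - 2c_2e^(4t)sin(5t) + c_2e^(4t)cos(5t), x_2(t) = c_1e^(4t)sin(5t) + c_1e^(4t)cos(5t) + c_2e^(4t)sin(5t) - c_2e^(4t)cos(5t)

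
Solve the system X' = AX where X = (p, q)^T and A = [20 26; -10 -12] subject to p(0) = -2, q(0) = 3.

p(t) = 23e^(4t)sin(2t) - 2e^(4t)cos(2t), q(t) = -14e^(4t)sin(2t) + 3e^(4t)cos(2t)

Coefficient matrix A = [[20, 26], [-10, -12]].
Characteristic polynomial det(A - λI) = λ^2 - 8λ + 20 = 0.
Eigenvalues λ = 4 ± 2i (complex conjugate pair).
For λ=4+2i: an eigenvector is (-2,1) - i(-3,2) = (-2 + 3i, 1 - 2i).
A real fundamental pair from Re and Im of e^((4+2i)t)v: X_1 = e^(4t)(cos(2t)·(-2,1) + sin(2t)·(-3,2)), X_2 = e^(4t)(sin(2t)·(-2,1) - cos(2t)·(-3,2)).
General solution: C_1X_1 + C_2X_2.
Applying p(0)=-2, q(0)=3 gives C_1=-5, C_2=-4.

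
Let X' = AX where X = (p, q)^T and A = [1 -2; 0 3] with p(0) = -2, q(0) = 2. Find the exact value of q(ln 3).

54

A = [[1,-2],[0,3]]; eigenvalues λ = 1, 3.
Eigenvectors: (-1,0) for λ=1, (1,-1) for λ=3.
From the initial condition, c_1 = 0, c_2 = -2.
q(ln 3) = (0)(3^1)(0) + (-2)(3^3)(-1) = 54.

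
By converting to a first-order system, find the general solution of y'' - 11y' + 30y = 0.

y(t) = C_1e^(5t) + C_2e^(6t)

Let x_1 = y, x_2 = y'. Then x_1' = x_2 and x_2' = -30x_1 + 11x_2.
A = [[0,1],[-30,11]]; det(A-λI) = λ^2 - 11λ + 30.
Eigenvalues λ = 5, 6 with eigenvectors (1,5), (1,6).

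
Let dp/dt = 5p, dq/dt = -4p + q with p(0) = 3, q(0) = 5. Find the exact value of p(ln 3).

729

A = [[5,0],[-4,1]]; eigenvalues λ = 1, 5.
Eigenvectors: (0,1) for λ=1, (1,-1) for λ=5.
From the initial condition, c_1 = 8, c_2 = 3.
p(ln 3) = (8)(3^1)(0) + (3)(3^5)(1) = 729.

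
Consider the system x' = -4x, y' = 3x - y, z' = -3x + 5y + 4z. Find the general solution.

Coefficient matrix A = [[-4, 0, 0], [3, -1, 0], [-3, 5, 4]].
det(A - λI) = 0 gives eigenvalues λ = -1, -4, 4.
For λ=-1: eigenvector (0,1,-1).
For λ=-4: eigenvector (1,-1,1).
For λ=4: eigenvector (0,0,1).
General solution: K_1e^(-t)(0,1,-1) + K_2e^(-4t)(1,-1,1) + K_3e^(4t)(0,0,1).

x(t) = K_2e^(-4t), y(t) = K_1e^(-t) - K_2e^(-4t), z(t) = -K_1e^(-t) + K_2e^(-4t) + K_3e^(4t)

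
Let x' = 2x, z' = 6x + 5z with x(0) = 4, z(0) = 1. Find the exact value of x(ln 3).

36

A = [[2,0],[6,5]]; eigenvalues λ = 5, 2.
Eigenvectors: (0,1) for λ=5, (1,-2) for λ=2.
From the initial condition, c_1 = 9, c_2 = 4.
x(ln 3) = (9)(3^5)(0) + (4)(3^2)(1) = 36.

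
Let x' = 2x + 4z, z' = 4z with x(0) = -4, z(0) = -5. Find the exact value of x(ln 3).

-756

A = [[2,4],[0,4]]; eigenvalues λ = 2, 4.
Eigenvectors: (1,0) for λ=2, (-2,-1) for λ=4.
From the initial condition, c_1 = 6, c_2 = 5.
x(ln 3) = (6)(3^2)(1) + (5)(3^4)(-2) = -756.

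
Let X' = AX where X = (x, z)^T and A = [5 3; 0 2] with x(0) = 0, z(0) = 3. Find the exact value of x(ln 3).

A = [[5,3],[0,2]]; eigenvalues λ = 2, 5.
Eigenvectors: (1,-1) for λ=2, (-1,0) for λ=5.
From the initial condition, c_1 = -3, c_2 = -3.
x(ln 3) = (-3)(3^2)(1) + (-3)(3^5)(-1) = 702.

702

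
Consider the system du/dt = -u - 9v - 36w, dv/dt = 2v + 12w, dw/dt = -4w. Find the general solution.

Coefficient matrix A = [[-1, -9, -36], [0, 2, 12], [0, 0, -4]].
det(A - λI) = 0 gives eigenvalues λ = 2, -1, -4.
For λ=2: eigenvector (-3,1,0).
For λ=-1: eigenvector (1,0,0).
For λ=-4: eigenvector (6,-2,1).
General solution: c_1e^(2t)(-3,1,0) + c_2e^(-t)(1,0,0) + c_3e^(-4t)(6,-2,1).

u(t) = -3c_1e^(2t) + c_2e^(-t) + 6c_3e^(-4t), v(t) = c_1e^(2t) - 2c_3e^(-4t), w(t) = c_3e^(-4t)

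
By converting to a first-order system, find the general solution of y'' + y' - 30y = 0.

Let x_1 = y, x_2 = y'. Then x_1' = x_2 and x_2' = 30x_1 - x_2.
A = [[0,1],[30,-1]]; det(A-λI) = λ^2 + λ - 30.
Eigenvalues λ = -6, 5 with eigenvectors (1,-6), (1,5).

y(t) = c_1e^(-6t) + c_2e^(5t)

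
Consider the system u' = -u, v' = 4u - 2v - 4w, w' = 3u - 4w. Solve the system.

Coefficient matrix A = [[-1, 0, 0], [4, -2, -4], [3, 0, -4]].
det(A - λI) = 0 gives eigenvalues λ = -1, -2, -4.
For λ=-1: eigenvector (1,0,1).
For λ=-2: eigenvector (0,1,0).
For λ=-4: eigenvector (0,2,1).
General solution: c_1e^(-t)(1,0,1) + c_2e^(-2t)(0,1,0) + c_3e^(-4t)(0,2,1).

u(t) = c_1e^(-t), v(t) = c_2e^(-2t) + 2c_3e^(-4t), w(t) = c_1e^(-t) + c_3e^(-4t)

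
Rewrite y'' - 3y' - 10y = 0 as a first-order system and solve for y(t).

Let x_1 = y, x_2 = y'. Then x_1' = x_2 and x_2' = 10x_1 + 3x_2.
A = [[0,1],[10,3]]; det(A-λI) = λ^2 - 3λ - 10.
Eigenvalues λ = 5, -2 with eigenvectors (1,5), (1,-2).

y(t) = C_1e^(5t) + C_2e^(-2t)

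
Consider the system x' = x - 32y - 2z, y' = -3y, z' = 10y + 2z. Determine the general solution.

Coefficient matrix A = [[1, -32, -2], [0, -3, 0], [0, 10, 2]].
det(A - λI) = 0 gives eigenvalues λ = 1, -3, 2.
For λ=1: eigenvector (1,0,0).
For λ=-3: eigenvector (7,1,-2).
For λ=2: eigenvector (-2,0,1).
General solution: c_1e^(t)(1,0,0) + c_2e^(-3t)(7,1,-2) + c_3e^(2t)(-2,0,1).

x(t) = c_1e^(t) + 7c_2e^(-3t) - 2c_3e^(2t), y(t) = c_2e^(-3t), z(t) = -2c_2e^(-3t) + c_3e^(2t)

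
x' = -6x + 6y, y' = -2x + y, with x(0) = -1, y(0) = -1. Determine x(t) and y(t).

Coefficient matrix A = [[-6, 6], [-2, 1]].
Characteristic polynomial det(A - λI) = λ^2 + 5λ + 6 = 0.
Eigenvalues λ = -2, -3.
For λ=-2: (A-λI) row 1 is [-4, 6], so an eigenvector is (3, 2).
For λ=-3: (A-λI) row 1 is [-3, 6], so an eigenvector is (2, 1).
General solution: C_1e^(-2t)(3,2) + C_2e^(-3t)(2,1).
Applying x(0)=-1, y(0)=-1 gives C_1=-1, C_2=1.

x(t) = -3e^(-2t) + 2e^(-3t), y(t) = -2e^(-2t) + e^(-3t)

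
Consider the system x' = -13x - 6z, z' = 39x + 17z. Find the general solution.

x(t) = -K_1e^(2t)sin(3t) + K_1e^(2t)cos(3t) + K_2e^(2t)sin(3t) + K_2e^(2t)cos(3t), z(t) = 3K_1e^(2t)sin(3t) - 2K_1e^(2t)cos(3t) - 2K_2e^(2t)sin(3t) - 3K_2e^(2t)cos(3t)

Coefficient matrix A = [[-13, -6], [39, 17]].
Characteristic polynomial det(A - λI) = λ^2 - 4λ + 13 = 0.
Eigenvalues λ = 2 ± 3i (complex conjugate pair).
For λ=2+3i: an eigenvector is (1,-2) - i(-1,3) = (1 + i, -2 - 3i).
A real fundamental pair from Re and Im of e^((2+3i)t)v: X_1 = e^(2t)(cos(3t)·(1,-2) + sin(3t)·(-1,3)), X_2 = e^(2t)(sin(3t)·(1,-2) - cos(3t)·(-1,3)).
General solution: K_1X_1 + K_2X_2.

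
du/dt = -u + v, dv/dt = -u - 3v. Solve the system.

Coefficient matrix A = [[-1, 1], [-1, -3]].
Characteristic polynomial det(A - λI) = λ^2 + 4λ + 4 = 0.
Single eigenvalue λ = -2 with algebraic multiplicity 2.
Eigenvector v = (-1,1); generalized eigenvector w with (A-λI)w=v is (-1,0).
General solution: e^(-2t)[c_1·v + c_2·(t·v + w)].

u(t) = -c_1e^(-2t) - c_2te^(-2t) - c_2e^(-2t), v(t) = c_1e^(-2t) + c_2te^(-2t)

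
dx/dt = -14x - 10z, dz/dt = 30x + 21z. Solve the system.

Coefficient matrix A = [[-14, -10], [30, 21]].
Characteristic polynomial det(A - λI) = λ^2 - 7λ + 6 = 0.
Eigenvalues λ = 1, 6.
For λ=1: (A-λI) row 1 is [-15, -10], so an eigenvector is (2, -3).
For λ=6: (A-λI) row 1 is [-20, -10], so an eigenvector is (-1, 2).
General solution: K_1e^(t)(2,-3) + K_2e^(6t)(-1,2).

x(t) = 2K_1e^(t) - K_2e^(6t), z(t) = -3K_1e^(t) + 2K_2e^(6t)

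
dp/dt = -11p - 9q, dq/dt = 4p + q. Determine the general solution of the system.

p(t) = 3K_1e^(-5t) + 3K_2te^(-5t) + K_2e^(-5t), q(t) = -2K_1e^(-5t) - 2K_2te^(-5t) - K_2e^(-5t)

Coefficient matrix A = [[-11, -9], [4, 1]].
Characteristic polynomial det(A - λI) = λ^2 + 10λ + 25 = 0.
Single eigenvalue λ = -5 with algebraic multiplicity 2.
Eigenvector v = (3,-2); generalized eigenvector w with (A-λI)w=v is (1,-1).
General solution: e^(-5t)[K_1·v + K_2·(t·v + w)].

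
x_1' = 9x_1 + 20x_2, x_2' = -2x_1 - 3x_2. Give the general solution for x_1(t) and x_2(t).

x_1(t) = -3c_1e^(3t)sin(2t) - c_1e^(3t)cos(2t) - c_2e^(3t)sin(2t) + 3c_2e^(3t)cos(2t), x_2(t) = c_1e^(3t)sin(2t) - c_2e^(3t)cos(2t)

Coefficient matrix A = [[9, 20], [-2, -3]].
Characteristic polynomial det(A - λI) = λ^2 - 6λ + 13 = 0.
Eigenvalues λ = 3 ± 2i (complex conjugate pair).
For λ=3+2i: an eigenvector is (-1,0) - i(-3,1) = (-1 + 3i, 0 - i).
A real fundamental pair from Re and Im of e^((3+2i)t)v: X_1 = e^(3t)(cos(2t)·(-1,0) + sin(2t)·(-3,1)), X_2 = e^(3t)(sin(2t)·(-1,0) - cos(2t)·(-3,1)).
General solution: c_1X_1 + c_2X_2.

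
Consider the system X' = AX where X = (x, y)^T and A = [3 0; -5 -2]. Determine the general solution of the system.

Coefficient matrix A = [[3, 0], [-5, -2]].
Characteristic polynomial det(A - λI) = λ^2 - λ - 6 = 0.
Eigenvalues λ = -2, 3.
For λ=-2: (A-λI) row 1 is [5, 0], so an eigenvector is (0, -1).
For λ=3: (A-λI) row 2 is [-5, -5], so an eigenvector is (1, -1).
General solution: K_1e^(-2t)(0,-1) + K_2e^(3t)(1,-1).

x(t) = K_2e^(3t), y(t) = -K_1e^(-2t) - K_2e^(3t)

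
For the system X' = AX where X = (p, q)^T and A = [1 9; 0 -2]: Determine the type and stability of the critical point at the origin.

A = [[1,9],[0,-2]]; det(A-λI) = λ^2 + λ - 2.
λ = -2, 1: opposite signs.

saddle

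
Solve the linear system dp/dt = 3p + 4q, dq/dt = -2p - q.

Coefficient matrix A = [[3, 4], [-2, -1]].
Characteristic polynomial det(A - λI) = λ^2 - 2λ + 5 = 0.
Eigenvalues λ = 1 ± 2i (complex conjugate pair).
For λ=1+2i: an eigenvector is (1,-1) - i(-1,0) = (1 + i, -1).
A real fundamental pair from Re and Im of e^((1+2i)t)v: X_1 = e^(t)(cos(2t)·(1,-1) + sin(2t)·(-1,0)), X_2 = e^(t)(sin(2t)·(1,-1) - cos(2t)·(-1,0)).
General solution: c_1X_1 + c_2X_2.

p(t) = -c_1e^(t)sin(2t) + c_1e^(t)cos(2t) + c_2e^(t)sin(2t) + c_2e^(t)cos(2t), q(t) = -c_1e^(t)cos(2t) - c_2e^(t)sin(2t)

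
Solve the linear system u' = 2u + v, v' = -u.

u(t) = -c_1e^(t) - c_2te^(t) - c_2e^(t), v(t) = c_1e^(t) + c_2te^(t)

Coefficient matrix A = [[2, 1], [-1, 0]].
Characteristic polynomial det(A - λI) = λ^2 - 2λ + 1 = 0.
Single eigenvalue λ = 1 with algebraic multiplicity 2.
Eigenvector v = (-1,1); generalized eigenvector w with (A-λI)w=v is (-1,0).
General solution: e^(t)[c_1·v + c_2·(t·v + w)].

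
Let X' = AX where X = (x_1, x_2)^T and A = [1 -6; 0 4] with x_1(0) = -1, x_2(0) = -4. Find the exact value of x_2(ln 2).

A = [[1,-6],[0,4]]; eigenvalues λ = 1, 4.
Eigenvectors: (1,0) for λ=1, (2,-1) for λ=4.
From the initial condition, c_1 = -9, c_2 = 4.
x_2(ln 2) = (-9)(2^1)(0) + (4)(2^4)(-1) = -64.

-64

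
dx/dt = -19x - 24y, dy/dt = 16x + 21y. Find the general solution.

Coefficient matrix A = [[-19, -24], [16, 21]].
Characteristic polynomial det(A - λI) = λ^2 - 2λ - 15 = 0.
Eigenvalues λ = -3, 5.
For λ=-3: (A-λI) row 1 is [-16, -24], so an eigenvector is (-3, 2).
For λ=5: (A-λI) row 1 is [-24, -24], so an eigenvector is (1, -1).
General solution: c_1e^(-3t)(-3,2) + c_2e^(5t)(1,-1).

x(t) = -3c_1e^(-3t) + c_2e^(5t), y(t) = 2c_1e^(-3t) - c_2e^(5t)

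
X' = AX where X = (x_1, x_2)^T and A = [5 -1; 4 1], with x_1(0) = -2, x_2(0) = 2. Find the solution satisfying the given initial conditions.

x_1(t) = -6te^(3t) - 2e^(3t), x_2(t) = -12te^(3t) + 2e^(3t)

Coefficient matrix A = [[5, -1], [4, 1]].
Characteristic polynomial det(A - λI) = λ^2 - 6λ + 9 = 0.
Single eigenvalue λ = 3 with algebraic multiplicity 2.
Eigenvector v = (1,2); generalized eigenvector w with (A-λI)w=v is (2,3).
General solution: e^(3t)[c_1·v + c_2·(t·v + w)].
Applying x_1(0)=-2, x_2(0)=2 gives c_1=10, c_2=-6.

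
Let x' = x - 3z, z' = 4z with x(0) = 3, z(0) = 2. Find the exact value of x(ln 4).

-492

A = [[1,-3],[0,4]]; eigenvalues λ = 1, 4.
Eigenvectors: (-1,0) for λ=1, (1,-1) for λ=4.
From the initial condition, c_1 = -5, c_2 = -2.
x(ln 4) = (-5)(4^1)(-1) + (-2)(4^4)(1) = -492.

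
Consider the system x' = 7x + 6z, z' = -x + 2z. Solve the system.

x(t) = -3K_1e^(5t) - 2K_2e^(4t), z(t) = K_1e^(5t) + K_2e^(4t)

Coefficient matrix A = [[7, 6], [-1, 2]].
Characteristic polynomial det(A - λI) = λ^2 - 9λ + 20 = 0.
Eigenvalues λ = 5, 4.
For λ=5: (A-λI) row 1 is [2, 6], so an eigenvector is (-3, 1).
For λ=4: (A-λI) row 1 is [3, 6], so an eigenvector is (-2, 1).
General solution: K_1e^(5t)(-3,1) + K_2e^(4t)(-2,1).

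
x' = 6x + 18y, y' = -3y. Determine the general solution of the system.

x(t) = -2c_1e^(-3t) - c_2e^(6t), y(t) = c_1e^(-3t)

Coefficient matrix A = [[6, 18], [0, -3]].
Characteristic polynomial det(A - λI) = λ^2 - 3λ - 18 = 0.
Eigenvalues λ = -3, 6.
For λ=-3: (A-λI) row 1 is [9, 18], so an eigenvector is (-2, 1).
For λ=6: (A-λI) row 1 is [0, 18], so an eigenvector is (-1, 0).
General solution: c_1e^(-3t)(-2,1) + c_2e^(6t)(-1,0).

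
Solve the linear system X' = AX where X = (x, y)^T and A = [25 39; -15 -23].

x(t) = -3C_1e^(t)sin(3t) - 2C_1e^(t)cos(3t) - 2C_2e^(t)sin(3t) + 3C_2e^(t)cos(3t), y(t) = 2C_1e^(t)sin(3t) + C_1e^(t)cos(3t) + C_2e^(t)sin(3t) - 2C_2e^(t)cos(3t)

Coefficient matrix A = [[25, 39], [-15, -23]].
Characteristic polynomial det(A - λI) = λ^2 - 2λ + 10 = 0.
Eigenvalues λ = 1 ± 3i (complex conjugate pair).
For λ=1+3i: an eigenvector is (-2,1) - i(-3,2) = (-2 + 3i, 1 - 2i).
A real fundamental pair from Re and Im of e^((1+3i)t)v: X_1 = e^(t)(cos(3t)·(-2,1) + sin(3t)·(-3,2)), X_2 = e^(t)(sin(3t)·(-2,1) - cos(3t)·(-3,2)).
General solution: C_1X_1 + C_2X_2.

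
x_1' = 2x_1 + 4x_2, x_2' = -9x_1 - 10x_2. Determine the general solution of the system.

x_1(t) = -2C_1e^(-4t) - 2C_2te^(-4t) - C_2e^(-4t), x_2(t) = 3C_1e^(-4t) + 3C_2te^(-4t) + C_2e^(-4t)

Coefficient matrix A = [[2, 4], [-9, -10]].
Characteristic polynomial det(A - λI) = λ^2 + 8λ + 16 = 0.
Single eigenvalue λ = -4 with algebraic multiplicity 2.
Eigenvector v = (-2,3); generalized eigenvector w with (A-λI)w=v is (-1,1).
General solution: e^(-4t)[C_1·v + C_2·(t·v + w)].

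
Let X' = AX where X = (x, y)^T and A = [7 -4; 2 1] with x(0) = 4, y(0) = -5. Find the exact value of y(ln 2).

176

A = [[7,-4],[2,1]]; eigenvalues λ = 3, 5.
Eigenvectors: (-1,-1) for λ=3, (2,1) for λ=5.
From the initial condition, c_1 = 14, c_2 = 9.
y(ln 2) = (14)(2^3)(-1) + (9)(2^5)(1) = 176.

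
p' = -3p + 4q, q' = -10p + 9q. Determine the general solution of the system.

Coefficient matrix A = [[-3, 4], [-10, 9]].
Characteristic polynomial det(A - λI) = λ^2 - 6λ + 13 = 0.
Eigenvalues λ = 3 ± 2i (complex conjugate pair).
For λ=3+2i: an eigenvector is (-1,-1) - i(1,2) = (-1 - i, -1 - 2i).
A real fundamental pair from Re and Im of e^((3+2i)t)v: X_1 = e^(3t)(cos(2t)·(-1,-1) + sin(2t)·(1,2)), X_2 = e^(3t)(sin(2t)·(-1,-1) - cos(2t)·(1,2)).
General solution: K_1X_1 + K_2X_2.

p(t) = K_1e^(3t)sin(2t) - K_1e^(3t)cos(2t) - K_2e^(3t)sin(2t) - K_2e^(3t)cos(2t), q(t) = 2K_1e^(3t)sin(2t) - K_1e^(3t)cos(2t) - K_2e^(3t)sin(2t) - 2K_2e^(3t)cos(2t)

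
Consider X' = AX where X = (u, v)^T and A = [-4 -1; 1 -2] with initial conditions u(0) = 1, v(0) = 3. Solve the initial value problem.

Coefficient matrix A = [[-4, -1], [1, -2]].
Characteristic polynomial det(A - λI) = λ^2 + 6λ + 9 = 0.
Single eigenvalue λ = -3 with algebraic multiplicity 2.
Eigenvector v = (1,-1); generalized eigenvector w with (A-λI)w=v is (-2,1).
General solution: e^(-3t)[c_1·v + c_2·(t·v + w)].
Applying u(0)=1, v(0)=3 gives c_1=-7, c_2=-4.

u(t) = -4te^(-3t) + e^(-3t), v(t) = 4te^(-3t) + 3e^(-3t)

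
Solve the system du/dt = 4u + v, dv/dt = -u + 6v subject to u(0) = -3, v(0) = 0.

u(t) = 3te^(5t) - 3e^(5t), v(t) = 3te^(5t)

Coefficient matrix A = [[4, 1], [-1, 6]].
Characteristic polynomial det(A - λI) = λ^2 - 10λ + 25 = 0.
Single eigenvalue λ = 5 with algebraic multiplicity 2.
Eigenvector v = (1,1); generalized eigenvector w with (A-λI)w=v is (2,3).
General solution: e^(5t)[C_1·v + C_2·(t·v + w)].
Applying u(0)=-3, v(0)=0 gives C_1=-9, C_2=3.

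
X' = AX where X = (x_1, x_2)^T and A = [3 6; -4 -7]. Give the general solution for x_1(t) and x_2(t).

x_1(t) = -3c_1e^(-t) - c_2e^(-3t), x_2(t) = 2c_1e^(-t) + c_2e^(-3t)

Coefficient matrix A = [[3, 6], [-4, -7]].
Characteristic polynomial det(A - λI) = λ^2 + 4λ + 3 = 0.
Eigenvalues λ = -1, -3.
For λ=-1: (A-λI) row 1 is [4, 6], so an eigenvector is (-3, 2).
For λ=-3: (A-λI) row 1 is [6, 6], so an eigenvector is (-1, 1).
General solution: c_1e^(-t)(-3,2) + c_2e^(-3t)(-1,1).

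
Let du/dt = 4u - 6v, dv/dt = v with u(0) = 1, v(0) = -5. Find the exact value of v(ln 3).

-15

A = [[4,-6],[0,1]]; eigenvalues λ = 4, 1.
Eigenvectors: (1,0) for λ=4, (-2,-1) for λ=1.
From the initial condition, c_1 = 11, c_2 = 5.
v(ln 3) = (11)(3^4)(0) + (5)(3^1)(-1) = -15.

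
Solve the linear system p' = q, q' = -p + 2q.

p(t) = c_1e^(t) + c_2te^(t) - 3c_2e^(t), q(t) = c_1e^(t) + c_2te^(t) - 2c_2e^(t)

Coefficient matrix A = [[0, 1], [-1, 2]].
Characteristic polynomial det(A - λI) = λ^2 - 2λ + 1 = 0.
Single eigenvalue λ = 1 with algebraic multiplicity 2.
Eigenvector v = (1,1); generalized eigenvector w with (A-λI)w=v is (-3,-2).
General solution: e^(t)[c_1·v + c_2·(t·v + w)].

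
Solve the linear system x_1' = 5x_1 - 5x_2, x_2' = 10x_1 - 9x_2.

x_1(t) = c_1e^(-2t)sin(t) - 2c_1e^(-2t)cos(t) - 2c_2e^(-2t)sin(t) - c_2e^(-2t)cos(t), x_2(t) = c_1e^(-2t)sin(t) - 3c_1e^(-2t)cos(t) - 3c_2e^(-2t)sin(t) - c_2e^(-2t)cos(t)

Coefficient matrix A = [[5, -5], [10, -9]].
Characteristic polynomial det(A - λI) = λ^2 + 4λ + 5 = 0.
Eigenvalues λ = -2 ± i (complex conjugate pair).
For λ=-2+i: an eigenvector is (-2,-3) - i(1,1) = (-2 - i, -3 - i).
A real fundamental pair from Re and Im of e^((-2+i)t)v: X_1 = e^(-2t)(cos(t)·(-2,-3) + sin(t)·(1,1)), X_2 = e^(-2t)(sin(t)·(-2,-3) - cos(t)·(1,1)).
General solution: c_1X_1 + c_2X_2.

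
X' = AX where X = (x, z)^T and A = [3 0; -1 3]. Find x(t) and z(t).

Coefficient matrix A = [[3, 0], [-1, 3]].
Characteristic polynomial det(A - λI) = λ^2 - 6λ + 9 = 0.
Single eigenvalue λ = 3 with algebraic multiplicity 2.
Eigenvector v = (0,-1); generalized eigenvector w with (A-λI)w=v is (1,-2).
General solution: e^(3t)[C_1·v + C_2·(t·v + w)].

x(t) = C_2e^(3t), z(t) = -C_1e^(3t) - C_2te^(3t) - 2C_2e^(3t)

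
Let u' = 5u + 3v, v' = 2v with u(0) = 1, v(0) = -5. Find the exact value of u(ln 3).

A = [[5,3],[0,2]]; eigenvalues λ = 5, 2.
Eigenvectors: (1,0) for λ=5, (-1,1) for λ=2.
From the initial condition, c_1 = -4, c_2 = -5.
u(ln 3) = (-4)(3^5)(1) + (-5)(3^2)(-1) = -927.

-927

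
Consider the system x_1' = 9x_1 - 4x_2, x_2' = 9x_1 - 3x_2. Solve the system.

Coefficient matrix A = [[9, -4], [9, -3]].
Characteristic polynomial det(A - λI) = λ^2 - 6λ + 9 = 0.
Single eigenvalue λ = 3 with algebraic multiplicity 2.
Eigenvector v = (-2,-3); generalized eigenvector w with (A-λI)w=v is (1,2).
General solution: e^(3t)[K_1·v + K_2·(t·v + w)].

x_1(t) = -2K_1e^(3t) - 2K_2te^(3t) + K_2e^(3t), x_2(t) = -3K_1e^(3t) - 3K_2te^(3t) + 2K_2e^(3t)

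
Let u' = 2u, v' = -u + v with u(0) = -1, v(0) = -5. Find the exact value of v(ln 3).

-9

A = [[2,0],[-1,1]]; eigenvalues λ = 2, 1.
Eigenvectors: (1,-1) for λ=2, (0,-1) for λ=1.
From the initial condition, c_1 = -1, c_2 = 6.
v(ln 3) = (-1)(3^2)(-1) + (6)(3^1)(-1) = -9.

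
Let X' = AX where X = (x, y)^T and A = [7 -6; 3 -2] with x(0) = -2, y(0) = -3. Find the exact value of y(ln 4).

A = [[7,-6],[3,-2]]; eigenvalues λ = 1, 4.
Eigenvectors: (-1,-1) for λ=1, (-2,-1) for λ=4.
From the initial condition, c_1 = 4, c_2 = -1.
y(ln 4) = (4)(4^1)(-1) + (-1)(4^4)(-1) = 240.

240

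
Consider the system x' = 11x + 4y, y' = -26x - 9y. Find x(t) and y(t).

x(t) = c_1e^(t)sin(2t) - c_1e^(t)cos(2t) - c_2e^(t)sin(2t) - c_2e^(t)cos(2t), y(t) = -2c_1e^(t)sin(2t) + 3c_1e^(t)cos(2t) + 3c_2e^(t)sin(2t) + 2c_2e^(t)cos(2t)

Coefficient matrix A = [[11, 4], [-26, -9]].
Characteristic polynomial det(A - λI) = λ^2 - 2λ + 5 = 0.
Eigenvalues λ = 1 ± 2i (complex conjugate pair).
For λ=1+2i: an eigenvector is (-1,3) - i(1,-2) = (-1 - i, 3 + 2i).
A real fundamental pair from Re and Im of e^((1+2i)t)v: X_1 = e^(t)(cos(2t)·(-1,3) + sin(2t)·(1,-2)), X_2 = e^(t)(sin(2t)·(-1,3) - cos(2t)·(1,-2)).
General solution: c_1X_1 + c_2X_2.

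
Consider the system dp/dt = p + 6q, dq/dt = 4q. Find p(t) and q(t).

p(t) = -2c_1e^(4t) - c_2e^(t), q(t) = -c_1e^(4t)

Coefficient matrix A = [[1, 6], [0, 4]].
Characteristic polynomial det(A - λI) = λ^2 - 5λ + 4 = 0.
Eigenvalues λ = 4, 1.
For λ=4: (A-λI) row 1 is [-3, 6], so an eigenvector is (-2, -1).
For λ=1: (A-λI) row 1 is [0, 6], so an eigenvector is (-1, 0).
General solution: c_1e^(4t)(-2,-1) + c_2e^(t)(-1,0).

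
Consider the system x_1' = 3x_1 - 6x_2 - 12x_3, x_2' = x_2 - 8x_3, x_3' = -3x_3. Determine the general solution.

x_1(t) = 4K_1e^(-3t) + 3K_2e^(t) + K_3e^(3t), x_2(t) = 2K_1e^(-3t) + K_2e^(t), x_3(t) = K_1e^(-3t)

Coefficient matrix A = [[3, -6, -12], [0, 1, -8], [0, 0, -3]].
det(A - λI) = 0 gives eigenvalues λ = -3, 1, 3.
For λ=-3: eigenvector (4,2,1).
For λ=1: eigenvector (3,1,0).
For λ=3: eigenvector (1,0,0).
General solution: K_1e^(-3t)(4,2,1) + K_2e^(t)(3,1,0) + K_3e^(3t)(1,0,0).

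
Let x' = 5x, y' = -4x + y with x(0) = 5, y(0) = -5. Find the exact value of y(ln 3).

A = [[5,0],[-4,1]]; eigenvalues λ = 1, 5.
Eigenvectors: (0,1) for λ=1, (-1,1) for λ=5.
From the initial condition, c_1 = 0, c_2 = -5.
y(ln 3) = (0)(3^1)(1) + (-5)(3^5)(1) = -1215.

-1215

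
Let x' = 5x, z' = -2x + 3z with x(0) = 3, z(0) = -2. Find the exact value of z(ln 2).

A = [[5,0],[-2,3]]; eigenvalues λ = 5, 3.
Eigenvectors: (1,-1) for λ=5, (0,1) for λ=3.
From the initial condition, c_1 = 3, c_2 = 1.
z(ln 2) = (3)(2^5)(-1) + (1)(2^3)(1) = -88.

-88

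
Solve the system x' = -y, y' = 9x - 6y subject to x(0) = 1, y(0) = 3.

x(t) = e^(-3t), y(t) = 3e^(-3t)

Coefficient matrix A = [[0, -1], [9, -6]].
Characteristic polynomial det(A - λI) = λ^2 + 6λ + 9 = 0.
Single eigenvalue λ = -3 with algebraic multiplicity 2.
Eigenvector v = (-1,-3); generalized eigenvector w with (A-λI)w=v is (0,1).
General solution: e^(-3t)[K_1·v + K_2·(t·v + w)].
Applying x(0)=1, y(0)=3 gives K_1=-1, K_2=0.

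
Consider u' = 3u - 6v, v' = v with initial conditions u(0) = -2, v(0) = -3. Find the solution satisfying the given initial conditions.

u(t) = 7e^(3t) - 9e^(t), v(t) = -3e^(t)

Coefficient matrix A = [[3, -6], [0, 1]].
Characteristic polynomial det(A - λI) = λ^2 - 4λ + 3 = 0.
Eigenvalues λ = 1, 3.
For λ=1: (A-λI) row 1 is [2, -6], so an eigenvector is (3, 1).
For λ=3: (A-λI) row 1 is [0, -6], so an eigenvector is (-1, 0).
General solution: C_1e^(t)(3,1) + C_2e^(3t)(-1,0).
Applying u(0)=-2, v(0)=-3 gives C_1=-3, C_2=-7.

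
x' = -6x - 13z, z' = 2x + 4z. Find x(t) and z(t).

Coefficient matrix A = [[-6, -13], [2, 4]].
Characteristic polynomial det(A - λI) = λ^2 + 2λ + 2 = 0.
Eigenvalues λ = -1 ± i (complex conjugate pair).
For λ=-1+i: an eigenvector is (-2,1) - i(-3,1) = (-2 + 3i, 1 - i).
A real fundamental pair from Re and Im of e^((-1+i)t)v: X_1 = e^(-t)(cos(t)·(-2,1) + sin(t)·(-3,1)), X_2 = e^(-t)(sin(t)·(-2,1) - cos(t)·(-3,1)).
General solution: K_1X_1 + K_2X_2.

x(t) = -3K_1e^(-t)sin(t) - 2K_1e^(-t)cos(t) - 2K_2e^(-t)sin(t) + 3K_2e^(-t)cos(t), z(t) = K_1e^(-t)sin(t) + K_1e^(-t)cos(t) + K_2e^(-t)sin(t) - K_2e^(-t)cos(t)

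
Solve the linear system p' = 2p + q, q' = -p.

p(t) = K_1e^(t) + K_2te^(t) + K_2e^(t), q(t) = -K_1e^(t) - K_2te^(t)

Coefficient matrix A = [[2, 1], [-1, 0]].
Characteristic polynomial det(A - λI) = λ^2 - 2λ + 1 = 0.
Single eigenvalue λ = 1 with algebraic multiplicity 2.
Eigenvector v = (1,-1); generalized eigenvector w with (A-λI)w=v is (1,0).
General solution: e^(t)[K_1·v + K_2·(t·v + w)].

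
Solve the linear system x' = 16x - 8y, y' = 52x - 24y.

Coefficient matrix A = [[16, -8], [52, -24]].
Characteristic polynomial det(A - λI) = λ^2 + 8λ + 32 = 0.
Eigenvalues λ = -4 ± 4i (complex conjugate pair).
For λ=-4+4i: an eigenvector is (1,2) - i(1,3) = (1 - i, 2 - 3i).
A real fundamental pair from Re and Im of e^((-4+4i)t)v: X_1 = e^(-4t)(cos(4t)·(1,2) + sin(4t)·(1,3)), X_2 = e^(-4t)(sin(4t)·(1,2) - cos(4t)·(1,3)).
General solution: C_1X_1 + C_2X_2.

x(t) = C_1e^(-4t)sin(4t) + C_1e^(-4t)cos(4t) + C_2e^(-4t)sin(4t) - C_2e^(-4t)cos(4t), y(t) = 3C_1e^(-4t)sin(4t) + 2C_1e^(-4t)cos(4t) + 2C_2e^(-4t)sin(4t) - 3C_2e^(-4t)cos(4t)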